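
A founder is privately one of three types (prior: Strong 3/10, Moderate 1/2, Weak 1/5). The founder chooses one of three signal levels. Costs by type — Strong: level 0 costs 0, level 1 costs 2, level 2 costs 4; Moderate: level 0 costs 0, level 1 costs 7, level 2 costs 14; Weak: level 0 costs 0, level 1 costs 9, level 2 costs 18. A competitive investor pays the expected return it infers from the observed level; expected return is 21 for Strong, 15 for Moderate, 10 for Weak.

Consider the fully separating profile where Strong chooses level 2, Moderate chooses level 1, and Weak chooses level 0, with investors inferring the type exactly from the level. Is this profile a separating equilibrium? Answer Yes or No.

Separating valuations: level 2 → 21, level 1 → 15, level 0 → 10.
Strong (assigned level 2): level 0: 10 − 0 = 10; level 1: 15 − 2 = 13; level 2: 21 − 4 = 17. Strong stays.
Moderate (assigned level 1): level 0: 10 − 0 = 10; level 1: 15 − 7 = 8; level 2: 21 − 14 = 7. Moderate prefers level 0.
Weak (assigned level 0): level 0: 10 − 0 = 10; level 1: 15 − 9 = 6; level 2: 21 − 18 = 3. Weak stays.
At least one type deviates; the separating profile fails.

No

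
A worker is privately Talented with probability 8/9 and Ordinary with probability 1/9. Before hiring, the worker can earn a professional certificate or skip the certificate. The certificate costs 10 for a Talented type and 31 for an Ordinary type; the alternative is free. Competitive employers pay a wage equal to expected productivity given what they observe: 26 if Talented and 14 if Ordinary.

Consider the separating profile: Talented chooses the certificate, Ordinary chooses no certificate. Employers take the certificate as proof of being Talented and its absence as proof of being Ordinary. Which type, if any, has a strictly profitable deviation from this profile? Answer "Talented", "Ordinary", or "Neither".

Neither

The certificate pays 26; no certificate pays 14.
Talented: assigned the certificate, nets 26 − 10 = 16; deviating to no certificate nets 14.
Ordinary: assigned no certificate, nets 14; deviating to the certificate nets 26 − 31 = -5.
Both types strictly prefer their assigned action; no profitable deviation.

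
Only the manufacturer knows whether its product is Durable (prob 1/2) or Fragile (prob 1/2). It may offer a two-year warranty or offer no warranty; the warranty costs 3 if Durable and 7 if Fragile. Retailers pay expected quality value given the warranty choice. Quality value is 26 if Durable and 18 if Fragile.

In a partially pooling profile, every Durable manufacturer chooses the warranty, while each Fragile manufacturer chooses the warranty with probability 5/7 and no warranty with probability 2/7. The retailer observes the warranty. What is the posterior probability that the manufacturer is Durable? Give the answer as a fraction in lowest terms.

P(the warranty) = (1/2)·1 + (1/2)·(5/7) = 6/7.
By Bayes' rule, P(Durable | the warranty) = (1/2) / (6/7) = 7/12.

7/12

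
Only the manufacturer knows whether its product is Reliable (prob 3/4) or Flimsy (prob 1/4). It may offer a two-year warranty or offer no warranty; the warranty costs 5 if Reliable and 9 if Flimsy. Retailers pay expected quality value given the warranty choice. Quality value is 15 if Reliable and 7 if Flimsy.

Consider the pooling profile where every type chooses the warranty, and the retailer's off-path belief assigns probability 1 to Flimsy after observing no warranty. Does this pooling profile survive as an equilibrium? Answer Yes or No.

On path, the retailer holds the prior and pays 3/4·15 + 1/4·7 = 13. Off path (no warranty), believing Flimsy, it pays 7.
Reliable: the warranty nets 13 − 5 = 8; no warranty nets 7. Reliable stays.
Flimsy: the warranty nets 13 − 9 = 4; no warranty nets 7. Flimsy would deviate.
A type deviates, so pooling fails.

No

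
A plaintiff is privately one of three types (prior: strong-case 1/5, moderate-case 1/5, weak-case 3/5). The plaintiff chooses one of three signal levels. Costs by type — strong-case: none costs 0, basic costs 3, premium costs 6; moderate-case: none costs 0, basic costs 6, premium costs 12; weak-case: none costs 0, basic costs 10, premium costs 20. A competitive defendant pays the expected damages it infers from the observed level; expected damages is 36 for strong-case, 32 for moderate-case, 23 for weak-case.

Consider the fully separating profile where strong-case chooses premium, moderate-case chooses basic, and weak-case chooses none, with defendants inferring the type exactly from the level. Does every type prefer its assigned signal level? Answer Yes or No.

Yes

Separating settlements: premium → 36, basic → 32, none → 23.
strong-case (assigned premium): none: 23 − 0 = 23; basic: 32 − 3 = 29; premium: 36 − 6 = 30. strong-case stays.
moderate-case (assigned basic): none: 23 − 0 = 23; basic: 32 − 6 = 26; premium: 36 − 12 = 24. moderate-case stays.
weak-case (assigned none): none: 23 − 0 = 23; basic: 32 − 10 = 22; premium: 36 − 20 = 16. weak-case stays.
Every type prefers its assigned level; separation holds.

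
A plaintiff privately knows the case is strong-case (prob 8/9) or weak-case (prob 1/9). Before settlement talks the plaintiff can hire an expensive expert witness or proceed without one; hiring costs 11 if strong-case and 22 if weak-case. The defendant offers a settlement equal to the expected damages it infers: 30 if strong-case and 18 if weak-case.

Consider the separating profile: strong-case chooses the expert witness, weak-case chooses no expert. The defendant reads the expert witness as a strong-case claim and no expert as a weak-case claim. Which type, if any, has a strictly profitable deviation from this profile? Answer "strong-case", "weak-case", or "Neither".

Neither

The expert witness pays 30; no expert pays 18.
strong-case: assigned the expert witness, nets 30 − 11 = 19; deviating to no expert nets 18.
weak-case: assigned no expert, nets 18; deviating to the expert witness nets 30 − 22 = 8.
Both types strictly prefer their assigned action; no profitable deviation.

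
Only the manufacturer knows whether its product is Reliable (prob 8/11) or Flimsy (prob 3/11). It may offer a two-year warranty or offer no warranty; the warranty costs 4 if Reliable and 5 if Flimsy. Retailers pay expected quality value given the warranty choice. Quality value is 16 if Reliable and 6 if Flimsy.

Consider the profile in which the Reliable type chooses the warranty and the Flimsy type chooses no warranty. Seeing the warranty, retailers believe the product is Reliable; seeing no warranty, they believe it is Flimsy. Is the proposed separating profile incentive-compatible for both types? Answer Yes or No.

No

Under these beliefs, the warranty earns price 16 and no warranty earns price 6.
Reliable: the warranty nets 16 − 4 = 12; no warranty nets 6. Reliable prefers the warranty.
Flimsy: the warranty nets 16 − 5 = 11; no warranty nets 6. Flimsy would deviate to the warranty.
Flimsy has a profitable deviation, so the profile is not an equilibrium.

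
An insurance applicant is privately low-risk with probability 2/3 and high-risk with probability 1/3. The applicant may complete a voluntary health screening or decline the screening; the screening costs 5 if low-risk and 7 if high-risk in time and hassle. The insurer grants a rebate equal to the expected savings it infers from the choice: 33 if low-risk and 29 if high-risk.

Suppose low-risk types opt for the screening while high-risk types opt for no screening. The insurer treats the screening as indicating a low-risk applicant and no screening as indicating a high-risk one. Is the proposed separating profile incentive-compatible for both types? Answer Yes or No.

No

Under these beliefs, the screening earns rebate 33 and no screening earns rebate 29.
low-risk: the screening nets 33 − 5 = 28; no screening nets 29. low-risk would deviate to no screening.
high-risk: the screening nets 33 − 7 = 26; no screening nets 29. high-risk prefers no screening.
low-risk has a profitable deviation, so the profile is not an equilibrium.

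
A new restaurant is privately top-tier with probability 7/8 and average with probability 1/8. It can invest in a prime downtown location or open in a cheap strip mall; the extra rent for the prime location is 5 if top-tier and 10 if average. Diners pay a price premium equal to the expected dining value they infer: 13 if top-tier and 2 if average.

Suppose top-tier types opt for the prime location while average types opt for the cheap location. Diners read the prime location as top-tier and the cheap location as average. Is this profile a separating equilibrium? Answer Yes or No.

Under these beliefs, the prime location earns price premium 13 and the cheap location earns price premium 2.
top-tier: the prime location nets 13 − 5 = 8; the cheap location nets 2. top-tier prefers the prime location.
average: the prime location nets 13 − 10 = 3; the cheap location nets 2. average would deviate to the prime location.
average has a profitable deviation, so the profile is not an equilibrium.

No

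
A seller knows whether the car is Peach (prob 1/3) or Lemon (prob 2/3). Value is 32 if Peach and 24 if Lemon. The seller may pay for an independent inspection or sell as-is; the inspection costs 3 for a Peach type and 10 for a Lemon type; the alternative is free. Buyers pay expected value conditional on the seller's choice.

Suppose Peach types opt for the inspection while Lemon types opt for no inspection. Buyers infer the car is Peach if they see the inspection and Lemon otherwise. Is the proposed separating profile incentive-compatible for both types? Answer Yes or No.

Under these beliefs, the inspection earns price 32 and no inspection earns price 24.
Peach: the inspection nets 32 − 3 = 29; no inspection nets 24. Peach prefers the inspection.
Lemon: the inspection nets 32 − 10 = 22; no inspection nets 24. Lemon prefers no inspection.
Neither type deviates, so the separating profile is an equilibrium.

Yes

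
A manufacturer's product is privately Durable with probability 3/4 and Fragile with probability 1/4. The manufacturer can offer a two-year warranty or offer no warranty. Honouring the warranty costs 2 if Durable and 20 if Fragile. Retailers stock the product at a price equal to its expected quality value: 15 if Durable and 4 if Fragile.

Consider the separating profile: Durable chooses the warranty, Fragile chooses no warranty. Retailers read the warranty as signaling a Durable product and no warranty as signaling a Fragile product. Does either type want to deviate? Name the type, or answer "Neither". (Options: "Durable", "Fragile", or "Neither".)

The warranty pays 15; no warranty pays 4.
Durable: assigned the warranty, nets 15 − 2 = 13; deviating to no warranty nets 4.
Fragile: assigned no warranty, nets 4; deviating to the warranty nets 15 − 20 = -5.
Both types strictly prefer their assigned action; no profitable deviation.

Neither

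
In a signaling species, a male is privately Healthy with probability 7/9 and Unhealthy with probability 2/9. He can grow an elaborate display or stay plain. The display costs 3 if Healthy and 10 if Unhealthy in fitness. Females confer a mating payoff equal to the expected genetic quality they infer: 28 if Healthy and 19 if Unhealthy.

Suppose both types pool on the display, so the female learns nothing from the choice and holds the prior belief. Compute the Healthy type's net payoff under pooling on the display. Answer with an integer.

Pooled mating payoff = 7/9·28 + 2/9·19 = 26.
Healthy pays cost 3 for the display, so net payoff = 26 − 3 = 23.

23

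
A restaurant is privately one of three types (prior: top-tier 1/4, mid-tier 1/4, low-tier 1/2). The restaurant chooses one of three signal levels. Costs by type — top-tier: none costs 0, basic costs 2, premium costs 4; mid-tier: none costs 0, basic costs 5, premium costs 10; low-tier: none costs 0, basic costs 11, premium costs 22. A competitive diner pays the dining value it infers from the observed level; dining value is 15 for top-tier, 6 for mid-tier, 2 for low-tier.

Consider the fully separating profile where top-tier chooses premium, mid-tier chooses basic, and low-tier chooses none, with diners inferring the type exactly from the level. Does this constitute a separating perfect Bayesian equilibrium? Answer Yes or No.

Separating price premiums: premium → 15, basic → 6, none → 2.
top-tier (assigned premium): none: 2 − 0 = 2; basic: 6 − 2 = 4; premium: 15 − 4 = 11. top-tier stays.
mid-tier (assigned basic): none: 2 − 0 = 2; basic: 6 − 5 = 1; premium: 15 − 10 = 5. mid-tier prefers premium.
low-tier (assigned none): none: 2 − 0 = 2; basic: 6 − 11 = -5; premium: 15 − 22 = -7. low-tier stays.
At least one type deviates; the separating profile fails.

No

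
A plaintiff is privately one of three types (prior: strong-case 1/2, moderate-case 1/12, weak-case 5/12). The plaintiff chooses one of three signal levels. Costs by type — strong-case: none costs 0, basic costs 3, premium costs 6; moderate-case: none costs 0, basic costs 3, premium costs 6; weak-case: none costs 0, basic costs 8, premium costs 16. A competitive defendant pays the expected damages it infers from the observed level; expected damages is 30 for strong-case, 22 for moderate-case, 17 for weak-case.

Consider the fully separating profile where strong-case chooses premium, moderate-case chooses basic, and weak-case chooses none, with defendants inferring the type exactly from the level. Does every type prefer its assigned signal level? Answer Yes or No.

Separating settlements: premium → 30, basic → 22, none → 17.
strong-case (assigned premium): none: 17 − 0 = 17; basic: 22 − 3 = 19; premium: 30 − 6 = 24. strong-case stays.
moderate-case (assigned basic): none: 17 − 0 = 17; basic: 22 − 3 = 19; premium: 30 − 6 = 24. moderate-case prefers premium.
weak-case (assigned none): none: 17 − 0 = 17; basic: 22 − 8 = 14; premium: 30 − 16 = 14. weak-case stays.
At least one type deviates; the separating profile fails.

No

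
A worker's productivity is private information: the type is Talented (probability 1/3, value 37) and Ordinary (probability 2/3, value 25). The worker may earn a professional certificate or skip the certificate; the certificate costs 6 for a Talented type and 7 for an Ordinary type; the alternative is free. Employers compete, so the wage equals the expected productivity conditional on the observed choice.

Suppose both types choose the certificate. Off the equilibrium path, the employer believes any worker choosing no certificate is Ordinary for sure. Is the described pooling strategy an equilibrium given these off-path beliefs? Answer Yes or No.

No

On path, the employer holds the prior and pays 1/3·37 + 2/3·25 = 29. Off path (no certificate), believing Ordinary, it pays 25.
Talented: the certificate nets 29 − 6 = 23; no certificate nets 25. Talented would deviate.
Ordinary: the certificate nets 29 − 7 = 22; no certificate nets 25. Ordinary would deviate.
A type deviates, so pooling fails.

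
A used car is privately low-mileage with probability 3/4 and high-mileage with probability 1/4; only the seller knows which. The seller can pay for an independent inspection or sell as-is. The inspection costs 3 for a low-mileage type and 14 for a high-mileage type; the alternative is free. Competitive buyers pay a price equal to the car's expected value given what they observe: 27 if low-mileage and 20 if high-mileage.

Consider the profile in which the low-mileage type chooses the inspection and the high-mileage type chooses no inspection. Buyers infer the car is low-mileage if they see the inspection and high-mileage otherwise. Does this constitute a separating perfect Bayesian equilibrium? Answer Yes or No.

Yes

Under these beliefs, the inspection earns price 27 and no inspection earns price 20.
low-mileage: the inspection nets 27 − 3 = 24; no inspection nets 20. low-mileage prefers the inspection.
high-mileage: the inspection nets 27 − 14 = 13; no inspection nets 20. high-mileage prefers no inspection.
Neither type deviates, so the separating profile is an equilibrium.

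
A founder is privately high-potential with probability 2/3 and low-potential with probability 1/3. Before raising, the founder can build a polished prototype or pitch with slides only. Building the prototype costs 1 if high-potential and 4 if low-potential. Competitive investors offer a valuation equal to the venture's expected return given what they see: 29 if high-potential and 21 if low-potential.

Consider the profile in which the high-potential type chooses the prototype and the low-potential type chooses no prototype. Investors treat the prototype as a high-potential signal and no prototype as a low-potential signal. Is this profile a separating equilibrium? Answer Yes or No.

Under these beliefs, the prototype earns valuation 29 and no prototype earns valuation 21.
high-potential: the prototype nets 29 − 1 = 28; no prototype nets 21. high-potential prefers the prototype.
low-potential: the prototype nets 29 − 4 = 25; no prototype nets 21. low-potential would deviate to the prototype.
low-potential has a profitable deviation, so the profile is not an equilibrium.

No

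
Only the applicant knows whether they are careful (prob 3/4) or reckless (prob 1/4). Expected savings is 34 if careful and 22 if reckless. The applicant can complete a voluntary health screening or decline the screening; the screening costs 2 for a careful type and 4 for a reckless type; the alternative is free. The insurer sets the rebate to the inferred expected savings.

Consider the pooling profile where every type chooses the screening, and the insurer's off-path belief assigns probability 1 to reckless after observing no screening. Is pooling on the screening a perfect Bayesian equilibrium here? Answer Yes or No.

Yes

On path, the insurer holds the prior and pays 3/4·34 + 1/4·22 = 31. Off path (no screening), believing reckless, it pays 22.
careful: the screening nets 31 − 2 = 29; no screening nets 22. careful stays.
reckless: the screening nets 31 − 4 = 27; no screening nets 22. reckless stays.
No type deviates, so pooling is sustained.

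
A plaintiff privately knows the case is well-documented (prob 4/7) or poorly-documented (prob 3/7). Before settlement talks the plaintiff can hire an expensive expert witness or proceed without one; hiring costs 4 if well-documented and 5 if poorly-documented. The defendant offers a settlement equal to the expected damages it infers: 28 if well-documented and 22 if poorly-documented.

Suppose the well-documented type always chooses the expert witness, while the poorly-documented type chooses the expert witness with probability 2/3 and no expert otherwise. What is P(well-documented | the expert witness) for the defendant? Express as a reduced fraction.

2/3

P(the expert witness) = (4/7)·1 + (3/7)·(2/3) = 6/7.
By Bayes' rule, P(well-documented | the expert witness) = (4/7) / (6/7) = 2/3.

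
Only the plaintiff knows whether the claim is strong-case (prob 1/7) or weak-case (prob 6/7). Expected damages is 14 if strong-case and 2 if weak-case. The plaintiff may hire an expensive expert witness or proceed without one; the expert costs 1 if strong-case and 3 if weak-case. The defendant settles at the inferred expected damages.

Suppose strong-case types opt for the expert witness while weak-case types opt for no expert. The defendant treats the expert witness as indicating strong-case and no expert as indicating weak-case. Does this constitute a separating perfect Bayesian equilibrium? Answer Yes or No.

No

Under these beliefs, the expert witness earns settlement 14 and no expert earns settlement 2.
strong-case: the expert witness nets 14 − 1 = 13; no expert nets 2. strong-case prefers the expert witness.
weak-case: the expert witness nets 14 − 3 = 11; no expert nets 2. weak-case would deviate to the expert witness.
weak-case has a profitable deviation, so the profile is not an equilibrium.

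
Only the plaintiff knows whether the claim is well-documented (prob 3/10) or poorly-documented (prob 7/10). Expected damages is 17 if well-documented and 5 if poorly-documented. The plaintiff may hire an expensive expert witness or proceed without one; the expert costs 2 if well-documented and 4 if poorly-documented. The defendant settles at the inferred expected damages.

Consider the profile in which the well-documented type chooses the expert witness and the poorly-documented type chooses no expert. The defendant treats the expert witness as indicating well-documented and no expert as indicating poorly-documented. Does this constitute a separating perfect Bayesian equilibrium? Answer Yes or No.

No

Under these beliefs, the expert witness earns settlement 17 and no expert earns settlement 5.
well-documented: the expert witness nets 17 − 2 = 15; no expert nets 5. well-documented prefers the expert witness.
poorly-documented: the expert witness nets 17 − 4 = 13; no expert nets 5. poorly-documented would deviate to the expert witness.
poorly-documented has a profitable deviation, so the profile is not an equilibrium.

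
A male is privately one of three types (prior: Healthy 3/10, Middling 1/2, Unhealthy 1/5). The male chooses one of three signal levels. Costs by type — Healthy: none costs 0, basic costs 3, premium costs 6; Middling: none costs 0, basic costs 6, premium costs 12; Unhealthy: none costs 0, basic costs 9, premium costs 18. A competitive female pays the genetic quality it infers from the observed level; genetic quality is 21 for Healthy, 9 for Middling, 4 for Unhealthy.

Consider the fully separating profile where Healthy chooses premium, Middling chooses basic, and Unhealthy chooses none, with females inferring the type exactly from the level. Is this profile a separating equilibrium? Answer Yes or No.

No

Separating mating payoffs: premium → 21, basic → 9, none → 4.
Healthy (assigned premium): none: 4 − 0 = 4; basic: 9 − 3 = 6; premium: 21 − 6 = 15. Healthy stays.
Middling (assigned basic): none: 4 − 0 = 4; basic: 9 − 6 = 3; premium: 21 − 12 = 9. Middling prefers premium.
Unhealthy (assigned none): none: 4 − 0 = 4; basic: 9 − 9 = 0; premium: 21 − 18 = 3. Unhealthy stays.
At least one type deviates; the separating profile fails.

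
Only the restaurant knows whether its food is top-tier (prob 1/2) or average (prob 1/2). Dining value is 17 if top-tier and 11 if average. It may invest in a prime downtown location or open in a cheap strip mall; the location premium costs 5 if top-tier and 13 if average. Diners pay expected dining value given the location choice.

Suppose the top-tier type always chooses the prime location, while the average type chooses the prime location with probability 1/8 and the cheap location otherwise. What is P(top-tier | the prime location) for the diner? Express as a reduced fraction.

8/9

P(the prime location) = (1/2)·1 + (1/2)·(1/8) = 9/16.
By Bayes' rule, P(top-tier | the prime location) = (1/2) / (9/16) = 8/9.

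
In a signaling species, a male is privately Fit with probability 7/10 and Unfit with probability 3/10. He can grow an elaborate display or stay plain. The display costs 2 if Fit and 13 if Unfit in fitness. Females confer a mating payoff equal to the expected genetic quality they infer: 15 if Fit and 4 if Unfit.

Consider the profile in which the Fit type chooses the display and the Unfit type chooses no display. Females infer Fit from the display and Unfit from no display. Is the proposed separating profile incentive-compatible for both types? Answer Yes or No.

Under these beliefs, the display earns mating payoff 15 and no display earns mating payoff 4.
Fit: the display nets 15 − 2 = 13; no display nets 4. Fit prefers the display.
Unfit: the display nets 15 − 13 = 2; no display nets 4. Unfit prefers no display.
Neither type deviates, so the separating profile is an equilibrium.

Yes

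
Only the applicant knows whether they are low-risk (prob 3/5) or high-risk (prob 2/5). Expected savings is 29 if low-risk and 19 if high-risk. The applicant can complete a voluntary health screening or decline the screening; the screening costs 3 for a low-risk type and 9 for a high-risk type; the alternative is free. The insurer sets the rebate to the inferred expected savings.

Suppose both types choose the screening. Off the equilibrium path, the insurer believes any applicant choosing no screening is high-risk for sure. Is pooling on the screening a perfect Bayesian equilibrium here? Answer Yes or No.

No

On path, the insurer holds the prior and pays 3/5·29 + 2/5·19 = 25. Off path (no screening), believing high-risk, it pays 19.
low-risk: the screening nets 25 − 3 = 22; no screening nets 19. low-risk stays.
high-risk: the screening nets 25 − 9 = 16; no screening nets 19. high-risk would deviate.
A type deviates, so pooling fails.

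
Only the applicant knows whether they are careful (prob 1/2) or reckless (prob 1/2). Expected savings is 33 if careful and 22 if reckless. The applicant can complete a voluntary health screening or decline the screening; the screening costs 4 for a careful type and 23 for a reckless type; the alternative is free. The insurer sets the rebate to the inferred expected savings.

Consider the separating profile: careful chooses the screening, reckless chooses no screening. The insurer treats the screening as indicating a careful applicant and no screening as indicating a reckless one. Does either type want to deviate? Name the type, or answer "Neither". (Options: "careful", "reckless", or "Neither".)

Neither

The screening pays 33; no screening pays 22.
careful: assigned the screening, nets 33 − 4 = 29; deviating to no screening nets 22.
reckless: assigned no screening, nets 22; deviating to the screening nets 33 − 23 = 10.
Both types strictly prefer their assigned action; no profitable deviation.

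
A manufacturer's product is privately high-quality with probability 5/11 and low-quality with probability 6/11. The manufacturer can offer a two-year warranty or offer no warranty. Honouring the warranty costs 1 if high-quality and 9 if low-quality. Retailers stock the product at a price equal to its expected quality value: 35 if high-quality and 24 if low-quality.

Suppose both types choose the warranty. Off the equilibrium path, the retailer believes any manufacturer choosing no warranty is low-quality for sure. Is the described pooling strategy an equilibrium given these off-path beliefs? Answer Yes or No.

On path, the retailer holds the prior and pays 5/11·35 + 6/11·24 = 29. Off path (no warranty), believing low-quality, it pays 24.
high-quality: the warranty nets 29 − 1 = 28; no warranty nets 24. high-quality stays.
low-quality: the warranty nets 29 − 9 = 20; no warranty nets 24. low-quality would deviate.
A type deviates, so pooling fails.

No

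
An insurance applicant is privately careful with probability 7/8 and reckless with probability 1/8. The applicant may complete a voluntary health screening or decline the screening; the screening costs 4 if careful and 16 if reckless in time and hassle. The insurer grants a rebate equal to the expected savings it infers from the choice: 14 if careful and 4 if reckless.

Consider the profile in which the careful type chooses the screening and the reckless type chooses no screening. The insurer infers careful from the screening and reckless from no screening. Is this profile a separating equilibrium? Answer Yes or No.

Yes

Under these beliefs, the screening earns rebate 14 and no screening earns rebate 4.
careful: the screening nets 14 − 4 = 10; no screening nets 4. careful prefers the screening.
reckless: the screening nets 14 − 16 = -2; no screening nets 4. reckless prefers no screening.
Neither type deviates, so the separating profile is an equilibrium.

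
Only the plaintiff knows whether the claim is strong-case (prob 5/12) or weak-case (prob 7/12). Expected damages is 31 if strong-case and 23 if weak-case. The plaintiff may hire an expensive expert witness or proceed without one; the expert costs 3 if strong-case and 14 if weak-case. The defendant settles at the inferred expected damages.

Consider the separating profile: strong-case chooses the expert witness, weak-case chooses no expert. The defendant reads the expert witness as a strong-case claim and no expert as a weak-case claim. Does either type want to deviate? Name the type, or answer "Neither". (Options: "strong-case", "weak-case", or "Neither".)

Neither

The expert witness pays 31; no expert pays 23.
strong-case: assigned the expert witness, nets 31 − 3 = 28; deviating to no expert nets 23.
weak-case: assigned no expert, nets 23; deviating to the expert witness nets 31 − 14 = 17.
Both types strictly prefer their assigned action; no profitable deviation.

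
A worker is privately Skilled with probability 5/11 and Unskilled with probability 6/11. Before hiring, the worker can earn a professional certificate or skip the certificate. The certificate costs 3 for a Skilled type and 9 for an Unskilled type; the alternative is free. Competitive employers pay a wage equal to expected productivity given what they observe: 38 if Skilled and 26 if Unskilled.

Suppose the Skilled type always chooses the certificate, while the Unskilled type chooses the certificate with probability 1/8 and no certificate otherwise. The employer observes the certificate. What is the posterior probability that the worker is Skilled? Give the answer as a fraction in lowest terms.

P(the certificate) = (5/11)·1 + (6/11)·(1/8) = 23/44.
By Bayes' rule, P(Skilled | the certificate) = (5/11) / (23/44) = 20/23.

20/23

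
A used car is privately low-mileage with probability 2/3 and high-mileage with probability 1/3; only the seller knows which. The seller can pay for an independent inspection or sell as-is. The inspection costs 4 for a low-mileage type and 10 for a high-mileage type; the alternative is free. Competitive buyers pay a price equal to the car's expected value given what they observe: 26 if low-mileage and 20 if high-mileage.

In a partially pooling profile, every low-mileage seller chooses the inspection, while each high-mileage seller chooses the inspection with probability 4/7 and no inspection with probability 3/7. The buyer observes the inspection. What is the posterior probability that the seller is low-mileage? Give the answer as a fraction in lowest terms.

7/9

P(the inspection) = (2/3)·1 + (1/3)·(4/7) = 6/7.
By Bayes' rule, P(low-mileage | the inspection) = (2/3) / (6/7) = 7/9.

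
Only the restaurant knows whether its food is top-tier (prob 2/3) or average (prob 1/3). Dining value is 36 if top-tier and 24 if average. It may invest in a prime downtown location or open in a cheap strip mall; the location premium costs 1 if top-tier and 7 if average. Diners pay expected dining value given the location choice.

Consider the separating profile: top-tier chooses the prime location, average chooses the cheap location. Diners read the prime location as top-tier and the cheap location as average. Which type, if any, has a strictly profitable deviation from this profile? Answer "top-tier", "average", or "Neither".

average

The prime location pays 36; the cheap location pays 24.
top-tier: assigned the prime location, nets 36 − 1 = 35; deviating to the cheap location nets 24.
average: assigned the cheap location, nets 24; deviating to the prime location nets 36 − 7 = 29.
The average type gains 5 by deviating.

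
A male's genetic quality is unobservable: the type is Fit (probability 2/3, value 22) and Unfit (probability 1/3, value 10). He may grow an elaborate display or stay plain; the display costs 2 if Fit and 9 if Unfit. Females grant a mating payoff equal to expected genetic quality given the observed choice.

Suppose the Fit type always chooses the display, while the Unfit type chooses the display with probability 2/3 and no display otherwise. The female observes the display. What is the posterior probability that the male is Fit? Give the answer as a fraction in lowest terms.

P(the display) = (2/3)·1 + (1/3)·(2/3) = 8/9.
By Bayes' rule, P(Fit | the display) = (2/3) / (8/9) = 3/4.

3/4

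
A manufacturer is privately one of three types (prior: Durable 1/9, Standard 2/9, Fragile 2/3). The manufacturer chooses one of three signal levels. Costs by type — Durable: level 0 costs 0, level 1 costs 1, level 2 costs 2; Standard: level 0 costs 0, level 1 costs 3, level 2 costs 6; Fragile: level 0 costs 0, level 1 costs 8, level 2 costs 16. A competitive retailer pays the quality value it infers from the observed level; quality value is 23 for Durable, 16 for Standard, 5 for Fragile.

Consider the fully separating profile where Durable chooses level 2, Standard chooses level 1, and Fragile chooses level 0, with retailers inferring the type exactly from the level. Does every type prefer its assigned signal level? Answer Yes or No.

No

Separating prices: level 2 → 23, level 1 → 16, level 0 → 5.
Durable (assigned level 2): level 0: 5 − 0 = 5; level 1: 16 − 1 = 15; level 2: 23 − 2 = 21. Durable stays.
Standard (assigned level 1): level 0: 5 − 0 = 5; level 1: 16 − 3 = 13; level 2: 23 − 6 = 17. Standard prefers level 2.
Fragile (assigned level 0): level 0: 5 − 0 = 5; level 1: 16 − 8 = 8; level 2: 23 − 16 = 7. Fragile prefers level 1.
At least one type deviates; the separating profile fails.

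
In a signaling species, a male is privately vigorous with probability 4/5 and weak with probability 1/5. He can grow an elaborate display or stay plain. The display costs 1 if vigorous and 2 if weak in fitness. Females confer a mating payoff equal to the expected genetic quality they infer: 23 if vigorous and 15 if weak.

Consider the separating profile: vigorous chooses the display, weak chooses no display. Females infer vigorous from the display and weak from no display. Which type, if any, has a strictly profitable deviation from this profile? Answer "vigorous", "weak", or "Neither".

The display pays 23; no display pays 15.
vigorous: assigned the display, nets 23 − 1 = 22; deviating to no display nets 15.
weak: assigned no display, nets 15; deviating to the display nets 23 − 2 = 21.
The weak type gains 6 by deviating.

weak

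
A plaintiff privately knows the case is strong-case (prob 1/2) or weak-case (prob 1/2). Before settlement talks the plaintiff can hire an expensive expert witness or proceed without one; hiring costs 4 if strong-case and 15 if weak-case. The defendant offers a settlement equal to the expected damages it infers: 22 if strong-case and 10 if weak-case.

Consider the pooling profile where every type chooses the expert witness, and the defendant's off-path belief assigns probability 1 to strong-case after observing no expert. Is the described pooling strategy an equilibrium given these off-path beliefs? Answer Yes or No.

No

On path, the defendant holds the prior and pays 1/2·22 + 1/2·10 = 16. Off path (no expert), believing strong-case, it pays 22.
strong-case: the expert witness nets 16 − 4 = 12; no expert nets 22. strong-case would deviate.
weak-case: the expert witness nets 16 − 15 = 1; no expert nets 22. weak-case would deviate.
A type deviates, so pooling fails.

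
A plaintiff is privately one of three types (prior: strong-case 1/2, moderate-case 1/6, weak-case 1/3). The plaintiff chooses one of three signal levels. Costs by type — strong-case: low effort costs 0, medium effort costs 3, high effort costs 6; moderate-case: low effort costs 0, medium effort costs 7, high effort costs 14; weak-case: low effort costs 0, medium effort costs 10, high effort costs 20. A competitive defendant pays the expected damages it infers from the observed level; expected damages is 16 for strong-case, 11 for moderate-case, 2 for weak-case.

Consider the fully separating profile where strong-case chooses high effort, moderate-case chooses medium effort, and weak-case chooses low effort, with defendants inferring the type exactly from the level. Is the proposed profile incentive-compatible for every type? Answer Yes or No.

Separating settlements: high effort → 16, medium effort → 11, low effort → 2.
strong-case (assigned high effort): low effort: 2 − 0 = 2; medium effort: 11 − 3 = 8; high effort: 16 − 6 = 10. strong-case stays.
moderate-case (assigned medium effort): low effort: 2 − 0 = 2; medium effort: 11 − 7 = 4; high effort: 16 − 14 = 2. moderate-case stays.
weak-case (assigned low effort): low effort: 2 − 0 = 2; medium effort: 11 − 10 = 1; high effort: 16 − 20 = -4. weak-case stays.
Every type prefers its assigned level; separation holds.

Yes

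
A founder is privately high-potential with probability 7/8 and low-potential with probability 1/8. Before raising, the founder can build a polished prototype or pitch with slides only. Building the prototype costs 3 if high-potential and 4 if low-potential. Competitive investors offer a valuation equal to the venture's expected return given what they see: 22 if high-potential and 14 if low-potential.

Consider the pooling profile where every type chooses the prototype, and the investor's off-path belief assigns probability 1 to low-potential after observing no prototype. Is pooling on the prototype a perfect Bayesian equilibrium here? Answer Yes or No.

On path, the investor holds the prior and pays 7/8·22 + 1/8·14 = 21. Off path (no prototype), believing low-potential, it pays 14.
high-potential: the prototype nets 21 − 3 = 18; no prototype nets 14. high-potential stays.
low-potential: the prototype nets 21 − 4 = 17; no prototype nets 14. low-potential stays.
No type deviates, so pooling is sustained.

Yes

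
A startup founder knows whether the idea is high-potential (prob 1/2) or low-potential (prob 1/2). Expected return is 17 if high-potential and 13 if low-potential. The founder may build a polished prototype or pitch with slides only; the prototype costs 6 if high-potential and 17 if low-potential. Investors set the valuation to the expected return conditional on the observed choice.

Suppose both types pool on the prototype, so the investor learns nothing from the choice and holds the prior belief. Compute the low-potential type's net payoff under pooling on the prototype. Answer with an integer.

Pooled valuation = 1/2·17 + 1/2·13 = 15.
low-potential pays cost 17 for the prototype, so net payoff = 15 − 17 = -2.

-2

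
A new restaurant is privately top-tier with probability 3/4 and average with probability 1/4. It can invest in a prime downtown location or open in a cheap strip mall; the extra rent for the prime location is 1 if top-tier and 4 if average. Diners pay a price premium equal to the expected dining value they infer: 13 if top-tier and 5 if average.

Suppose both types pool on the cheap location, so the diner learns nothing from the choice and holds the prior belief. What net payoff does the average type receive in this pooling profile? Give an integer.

11

Pooled price premium = 3/4·13 + 1/4·5 = 11.
average pays no cost for the cheap location, so net payoff = 11.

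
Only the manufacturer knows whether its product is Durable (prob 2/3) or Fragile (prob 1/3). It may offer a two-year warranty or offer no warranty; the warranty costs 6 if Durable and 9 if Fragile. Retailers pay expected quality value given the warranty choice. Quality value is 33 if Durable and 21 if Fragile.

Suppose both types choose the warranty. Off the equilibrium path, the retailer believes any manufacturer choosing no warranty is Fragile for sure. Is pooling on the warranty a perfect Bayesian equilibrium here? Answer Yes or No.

On path, the retailer holds the prior and pays 2/3·33 + 1/3·21 = 29. Off path (no warranty), believing Fragile, it pays 21.
Durable: the warranty nets 29 − 6 = 23; no warranty nets 21. Durable stays.
Fragile: the warranty nets 29 − 9 = 20; no warranty nets 21. Fragile would deviate.
A type deviates, so pooling fails.

No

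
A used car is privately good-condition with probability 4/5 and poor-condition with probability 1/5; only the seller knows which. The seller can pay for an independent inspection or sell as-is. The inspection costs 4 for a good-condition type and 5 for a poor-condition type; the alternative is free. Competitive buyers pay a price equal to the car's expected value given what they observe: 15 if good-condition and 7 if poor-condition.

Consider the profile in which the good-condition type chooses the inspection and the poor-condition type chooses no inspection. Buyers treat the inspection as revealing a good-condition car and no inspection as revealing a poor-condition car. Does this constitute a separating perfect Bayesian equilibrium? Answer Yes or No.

Under these beliefs, the inspection earns price 15 and no inspection earns price 7.
good-condition: the inspection nets 15 − 4 = 11; no inspection nets 7. good-condition prefers the inspection.
poor-condition: the inspection nets 15 − 5 = 10; no inspection nets 7. poor-condition would deviate to the inspection.
poor-condition has a profitable deviation, so the profile is not an equilibrium.

No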